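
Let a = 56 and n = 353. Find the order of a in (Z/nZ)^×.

By Lagrange's theorem, ord_353(56) divides φ(353) = 353 − 1 = 352 = 2^5 · 11.
Divisors of 352: 1, 2, 4, 8, 11, 16, 22, 32, 44, 88, 176, 352.
Evaluate successive powers at the divisors of 352:
56^1 ≡ 56 (mod 353)
56^2 ≡ 312 (mod 353)
56^4 ≡ 269 (mod 353)
56^8 ≡ 349 (mod 353)
56^11 ≡ 6 (mod 353)
56^16 ≡ 16 (mod 353)
56^22 ≡ 36 (mod 353)
56^32 ≡ 256 (mod 353)
56^44 ≡ 237 (mod 353)
56^88 ≡ 42 (mod 353)
56^176 ≡ 352 (mod 353)
56^352 ≡ 1 (mod 353) ✓
Hence ord(56) = 352.

352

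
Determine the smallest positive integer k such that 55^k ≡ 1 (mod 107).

106

By Lagrange's theorem, ord_107(55) divides φ(107) = 107 − 1 = 106 = 2 · 53.
Divisors of 106: 1, 2, 53, 106.
Evaluate successive powers at the divisors of 106:
55^1 ≡ 55
55^2 ≡ 29
55^53 ≡ 106
55^106 ≡ 1
The smallest such exponent is 106, so the order of 55 is 106.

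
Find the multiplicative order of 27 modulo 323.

Since 27 ∈ (Z/323Z)^×, its order divides φ(323) = φ(17·19) = (17−1)·(19−1) = 16·18 = 288 = 2^5 · 3^2.
Divisors of 288: 1, 2, 3, 4, 6, 8, 9, 12, 16, 18, 24, 32, 36, 48, 72, 96, 144, 288.
Check 27^d mod 323 for each divisor in increasing order:
27^1 ≡ 27 (mod 323)
27^2 ≡ 83 (mod 323)
27^3 ≡ 303 (mod 323)
27^4 ≡ 106 (mod 323)
27^6 ≡ 77 (mod 323)
27^8 ≡ 254 (mod 323)
27^9 ≡ 75 (mod 323)
27^12 ≡ 115 (mod 323)
27^16 ≡ 239 (mod 323)
27^18 ≡ 134 (mod 323)
27^24 ≡ 305 (mod 323)
27^32 ≡ 273 (mod 323)
27^36 ≡ 191 (mod 323)
27^48 ≡ 1 (mod 323) ✓
So ord_323(27) = 48.

48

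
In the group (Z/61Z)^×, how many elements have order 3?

φ(61) = 61 − 1 = 60 = 2^2 · 3 · 5.
In a cyclic group of order 60, there are φ(d) elements of order d for each divisor d of 60, and zero for non-divisors.
3 | 60, and φ(3) = 3 − 1 = 2.

2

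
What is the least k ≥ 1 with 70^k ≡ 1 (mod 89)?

88

By Lagrange's theorem, ord_89(70) divides φ(89) = 89 − 1 = 88 = 2^3 · 11.
Divisors of 88: 1, 2, 4, 8, 11, 22, 44, 88.
Test each divisor d:
70^1 ≡ 70
70^2 ≡ 5
70^4 ≡ 25
70^8 ≡ 2
70^11 ≡ 77
70^22 ≡ 55
70^44 ≡ 88
70^88 ≡ 1
The smallest such exponent is 88, so the order of 70 is 88.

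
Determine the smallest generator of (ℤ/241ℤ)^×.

φ(241) = 241 − 1 = 240 = 2^4 · 3 · 5.
Test candidates g = 2, 3, … against the prime factors q ∈ {2, 3, 5} of φ(241): g is a generator iff g^(240/q) ≢ 1 for every such q.
g = 2: 2^120 ≡ 1 — hits 1, so not a primitive root.
g = 3: 3^120 ≡ 1 — hits 1, so not a primitive root.
g = 4: 4^120 ≡ 1 — hits 1, so not a primitive root.
g = 5: 5^120 ≡ 1 — hits 1, so not a primitive root.
g = 6: 6^120 ≡ 1 — hits 1, so not a primitive root.
g = 7: 7^120 ≡ 240; 7^80 ≡ 15; 7^48 ≡ 91 — none is 1, so 7 is a primitive root.
So 7 is the smallest generator of (Z/241Z)^×.

7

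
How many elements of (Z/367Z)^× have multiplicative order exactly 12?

0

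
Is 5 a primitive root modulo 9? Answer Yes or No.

Yes

φ(9) = φ(3^2) = 3·(3−1) = 6 = 2 · 3.
It suffices to check that the order of 5 is not a proper divisor of 6: compute 5^(6/q) for q ∈ {2, 3}.
5^3 ≡ 8 (mod 9)  [q = 2: ≢ 1 ✓]
5^2 ≡ 7 (mod 9)  [q = 3: ≢ 1 ✓]
All checks pass, so 5 has order 6 and is a primitive root modulo 9.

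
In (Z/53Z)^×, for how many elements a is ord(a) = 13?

12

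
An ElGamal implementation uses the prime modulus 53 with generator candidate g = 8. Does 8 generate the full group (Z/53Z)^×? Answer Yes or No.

φ(53) = 53 − 1 = 52 = 2^2 · 13.
It suffices to check that the order of 8 is not a proper divisor of 52: compute 8^(52/q) for q ∈ {2, 13}.
8^26 ≡ 52 (mod 53)  [q = 2: ≢ 1 ✓]
8^4 ≡ 15 (mod 53)  [q = 13: ≢ 1 ✓]
All checks pass, so 8 has order 52 and is a primitive root modulo 53.

Yes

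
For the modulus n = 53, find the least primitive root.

2

φ(53) = 53 − 1 = 52 = 2^2 · 13.
Test candidates g = 2, 3, … against the prime factors q ∈ {2, 13} of φ(53): g is a generator iff g^(52/q) ≢ 1 for every such q.
g = 2: 2^26 ≡ 52; 2^4 ≡ 16 — none is 1, so 2 is a primitive root.
So 2 is the smallest generator of (Z/53Z)^×.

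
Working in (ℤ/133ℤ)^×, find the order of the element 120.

By Lagrange's theorem, ord_133(120) divides φ(133) = φ(7·19) = (7−1)·(19−1) = 6·18 = 108 = 2^2 · 3^3.
Divisors of 108: 1, 2, 3, 4, 6, 9, 12, 18, 27, 36, 54, 108.
Compute 120^d (mod 133) for the divisors d until we hit 1:
120^1 ≡ 120
120^2 ≡ 36
120^3 ≡ 64
120^4 ≡ 99
120^6 ≡ 106
120^9 ≡ 1
Hence ord(120) = 9.

9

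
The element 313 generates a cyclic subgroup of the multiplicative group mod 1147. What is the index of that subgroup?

ord(313) | φ(1147) = φ(31·37) = (31−1)·(37−1) = 30·36 = 1080 = 2^3 · 3^3 · 5.
Divisors of 1080: 1, 2, 3, 4, 5, 6, 8, 9, 10, 12, 15, 18, 20, 24, 27, 30, 36, 40, 45, 54, 60, 72, 90, 108, 120, 135, 180, 216, 270, 360, 540, 1080.
Evaluate successive powers at the divisors of 1080:
313^1 ≡ 313 (mod 1147)
313^2 ≡ 474 (mod 1147)
313^3 ≡ 399 (mod 1147)
313^4 ≡ 1011 (mod 1147)
313^5 ≡ 1018 (mod 1147)
313^6 ≡ 915 (mod 1147)
313^8 ≡ 144 (mod 1147)
313^9 ≡ 339 (mod 1147)
313^10 ≡ 583 (mod 1147)
313^12 ≡ 1062 (mod 1147)
313^15 ≡ 495 (mod 1147)
313^18 ≡ 221 (mod 1147)
313^20 ≡ 377 (mod 1147)
313^24 ≡ 343 (mod 1147)
313^27 ≡ 364 (mod 1147)
313^30 ≡ 714 (mod 1147)
313^36 ≡ 667 (mod 1147)
313^40 ≡ 1048 (mod 1147)
313^45 ≡ 154 (mod 1147)
313^54 ≡ 591 (mod 1147)
313^60 ≡ 528 (mod 1147)
313^72 ≡ 1000 (mod 1147)
313^90 ≡ 776 (mod 1147)
313^108 ≡ 593 (mod 1147)
313^120 ≡ 63 (mod 1147)
313^135 ≡ 216 (mod 1147)
313^180 ≡ 1 (mod 1147) ✓
Thus |⟨313⟩| = ord(313) = 180.
Index = |(Z/1147Z)^×| / |⟨313⟩| = 1080 / 180 = 6.

6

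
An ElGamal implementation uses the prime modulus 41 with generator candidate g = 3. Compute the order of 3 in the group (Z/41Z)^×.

8

ord(3) | φ(41) = 41 − 1 = 40 = 2^3 · 5.
Divisors of 40: 1, 2, 4, 5, 8, 10, 20, 40.
Evaluate successive powers at the divisors of 40:
3^1 ≡ 3
3^2 ≡ 9
3^4 ≡ 40
3^5 ≡ 38
3^8 ≡ 1
So ord_41(3) = 8.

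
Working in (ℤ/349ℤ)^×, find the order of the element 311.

116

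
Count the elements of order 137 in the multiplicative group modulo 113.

0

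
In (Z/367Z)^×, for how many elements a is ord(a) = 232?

0

φ(367) = 367 − 1 = 366 = 2 · 3 · 61.
In a cyclic group of order 366, there are φ(d) elements of order d for each divisor d of 366, and zero for non-divisors.
Here 366 is not a multiple of 232, so there are no elements of order 232.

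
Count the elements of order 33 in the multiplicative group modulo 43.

0

φ(43) = 43 − 1 = 42 = 2 · 3 · 7.
Since (Z/43Z)^× is cyclic of order 42, the number of elements of order d is φ(d) when d | 42 and 0 otherwise.
Since 33 ∤ 42, the count is 0.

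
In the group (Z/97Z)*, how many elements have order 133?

0

φ(97) = 97 − 1 = 96 = 2^5 · 3.
Since (Z/97Z)^× is cyclic of order 96, the number of elements of order d is φ(d) when d | 96 and 0 otherwise.
Here 96 is not a multiple of 133, so there are no elements of order 133.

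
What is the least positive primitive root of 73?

5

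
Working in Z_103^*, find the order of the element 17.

The order of 17 must divide φ(103) = 103 − 1 = 102 = 2 · 3 · 17.
Divisors of 102: 1, 2, 3, 6, 17, 34, 51, 102.
Test each divisor d:
17^1 ≡ 17
17^2 ≡ 83
17^3 ≡ 72
17^6 ≡ 34
17^17 ≡ 46
17^34 ≡ 56
17^51 ≡ 1
Hence ord(17) = 51.

51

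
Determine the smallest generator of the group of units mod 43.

3

φ(43) = 43 − 1 = 42 = 2 · 3 · 7.
g is a primitive root iff g^(42/q) ≢ 1 (mod 43) for each prime q ∈ {2, 3, 7}.
g = 2: 2^21 ≡ 42; 2^14 ≡ 1 — hits 1, so not a primitive root.
g = 3: 3^21 ≡ 42; 3^14 ≡ 36; 3^6 ≡ 41 — none is 1, so 3 is a primitive root.
The smallest primitive root modulo 43 is 3.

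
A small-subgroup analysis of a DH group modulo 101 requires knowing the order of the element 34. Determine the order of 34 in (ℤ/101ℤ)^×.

100

By Lagrange's theorem, ord_101(34) divides φ(101) = 101 − 1 = 100 = 2^2 · 5^2.
Divisors of 100: 1, 2, 4, 5, 10, 20, 25, 50, 100.
Test each divisor d:
34^1 ≡ 34 (mod 101)
34^2 ≡ 45 (mod 101)
34^4 ≡ 5 (mod 101)
34^5 ≡ 69 (mod 101)
34^10 ≡ 14 (mod 101)
34^20 ≡ 95 (mod 101)
34^25 ≡ 91 (mod 101)
34^50 ≡ 100 (mod 101)
34^100 ≡ 1 (mod 101) ✓
So ord_101(34) = 100.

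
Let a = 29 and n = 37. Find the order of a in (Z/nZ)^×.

12

Since 29 ∈ (Z/37Z)^×, its order divides φ(37) = 37 − 1 = 36 = 2^2 · 3^2.
Divisors of 36: 1, 2, 3, 4, 6, 9, 12, 18, 36.
Evaluate successive powers at the divisors of 36:
29^1 ≡ 29 (mod 37)
29^2 ≡ 27 (mod 37)
29^3 ≡ 6 (mod 37)
29^4 ≡ 26 (mod 37)
29^6 ≡ 36 (mod 37)
29^9 ≡ 31 (mod 37)
29^12 ≡ 1 (mod 37) ✓
So ord_37(29) = 12.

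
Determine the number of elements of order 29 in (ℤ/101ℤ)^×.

0

φ(101) = 101 − 1 = 100 = 2^2 · 5^2.
Since (Z/101Z)^× is cyclic of order 100, the number of elements of order d is φ(d) when d | 100 and 0 otherwise.
29 does not divide 100, so no element of (Z/101Z)^× has order 29.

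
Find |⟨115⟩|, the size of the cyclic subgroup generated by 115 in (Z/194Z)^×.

16

ord(115) | φ(194) = φ(2)·φ(97) = 1·96 = 96 = 2^5 · 3.
Divisors of 96: 1, 2, 3, 4, 6, 8, 12, 16, 24, 32, 48, 96.
Evaluate successive powers at the divisors of 96:
115^1 ≡ 115 (mod 194)
115^2 ≡ 33 (mod 194)
115^3 ≡ 109 (mod 194)
115^4 ≡ 119 (mod 194)
115^6 ≡ 47 (mod 194)
115^8 ≡ 193 (mod 194)
115^12 ≡ 75 (mod 194)
115^16 ≡ 1 (mod 194) ✓
Therefore the multiplicative order of 115 modulo 194 is 16.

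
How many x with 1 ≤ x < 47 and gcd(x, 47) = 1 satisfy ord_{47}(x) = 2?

φ(47) = 47 − 1 = 46 = 2 · 23.
In a cyclic group of order 46, there are φ(d) elements of order d for each divisor d of 46, and zero for non-divisors.
2 | 46, and φ(2) = 2 − 1 = 1.

1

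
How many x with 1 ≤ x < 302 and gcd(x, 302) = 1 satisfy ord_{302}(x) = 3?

φ(302) = φ(2)·φ(151) = 1·150 = 150 = 2 · 3 · 5^2.
Since (Z/302Z)^× is cyclic of order 150, the number of elements of order d is φ(d) when d | 150 and 0 otherwise.
3 | 150, and φ(3) = 3 − 1 = 2.

2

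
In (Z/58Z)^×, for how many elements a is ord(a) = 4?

φ(58) = φ(2)·φ(29) = 1·28 = 28 = 2^2 · 7.
(Z/58Z)^× is cyclic (|G| = 28); a cyclic group of order m has exactly φ(d) elements of each order d | m, and none otherwise.
4 = 2^2 divides 28, and φ(4) = 2.

2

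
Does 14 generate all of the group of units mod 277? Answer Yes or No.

Yes

φ(277) = 277 − 1 = 276 = 2^2 · 3 · 23.
14 is a primitive root mod 277 iff 14^(φ(277)/q) ≢ 1 for every prime q | φ(277), i.e. q ∈ {2, 3, 23}.
14^138 ≡ 276 (mod 277)  [q = 2: ≢ 1 ✓]
14^92 ≡ 116 (mod 277)  [q = 3: ≢ 1 ✓]
14^12 ≡ 203 (mod 277)  [q = 23: ≢ 1 ✓]
None equal 1, so ord_277(14) = 276: 14 is a primitive root.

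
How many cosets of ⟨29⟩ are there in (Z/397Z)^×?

4

ord(29) | φ(397) = 397 − 1 = 396 = 2^2 · 3^2 · 11.
Divisors of 396: 1, 2, 3, 4, 6, 9, 11, 12, 18, 22, 33, 36, 44, 66, 99, 132, 198, 396.
Compute 29^d (mod 397) for the divisors d until we hit 1:
29^1 ≡ 29
29^2 ≡ 47
29^3 ≡ 172
29^4 ≡ 224
29^6 ≡ 206
29^9 ≡ 99
29^11 ≡ 286
29^12 ≡ 354
29^18 ≡ 273
29^22 ≡ 14
29^33 ≡ 34
29^36 ≡ 290
29^44 ≡ 196
29^66 ≡ 362
29^99 ≡ 1
The order of 29 is 99, so the subgroup it generates has 99 elements.
The index is φ(397) / ord(29) = 396 / 99 = 4.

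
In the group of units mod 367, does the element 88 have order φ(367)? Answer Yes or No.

φ(367) = 367 − 1 = 366 = 2 · 3 · 61.
88 is a primitive root mod 367 iff 88^(φ(367)/q) ≢ 1 for every prime q | φ(367), i.e. q ∈ {2, 3, 61}.
88^183 ≡ 366 (mod 367)  [q = 2: ≢ 1 ✓]
88^122 ≡ 283 (mod 367)  [q = 3: ≢ 1 ✓]
88^6 ≡ 7 (mod 367)  [q = 61: ≢ 1 ✓]
All checks pass, so 88 has order 366 and is a primitive root modulo 367.

Yes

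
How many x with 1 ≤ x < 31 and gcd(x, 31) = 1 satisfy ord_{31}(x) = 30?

φ(31) = 31 − 1 = 30 = 2 · 3 · 5.
Since (Z/31Z)^× is cyclic of order 30, the number of elements of order d is φ(d) when d | 30 and 0 otherwise.
30 = 2 · 3 · 5 divides 30, and φ(30) = 8.

8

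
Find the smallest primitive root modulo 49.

3

φ(49) = φ(7^2) = 7·(7−1) = 42 = 2 · 3 · 7.
Test candidates g = 2, 3, … against the prime factors q ∈ {2, 3, 7} of φ(49): g is a generator iff g^(42/q) ≢ 1 for every such q.
g = 2: 2^21 ≡ 1 — hits 1, so not a primitive root.
g = 3: 3^21 ≡ 48; 3^14 ≡ 30; 3^6 ≡ 43 — none is 1, so 3 is a primitive root.
Hence the least primitive root of 49 is 3.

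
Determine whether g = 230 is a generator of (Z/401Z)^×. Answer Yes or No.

φ(401) = 401 − 1 = 400 = 2^4 · 5^2.
Test 230^(400/q) mod 401 for each prime factor q of 400:
230^200 ≡ 400 (mod 401)  [q = 2: ≢ 1 ✓]
230^80 ≡ 1 (mod 401)  [q = 5: ≡ 1 ✗]
Since 230^80 ≡ 1, the order of 230 divides 80 < 400, so 230 is not a primitive root.

No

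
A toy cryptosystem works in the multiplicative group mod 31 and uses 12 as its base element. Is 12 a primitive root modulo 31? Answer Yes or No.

Yes

φ(31) = 31 − 1 = 30 = 2 · 3 · 5.
An element g generates (Z/31Z)^× iff g^(30/q) ≢ 1 (mod 31) for each prime q ∈ {2, 3, 5}.
12^15 ≡ 30 (mod 31)  [q = 2: ≢ 1 ✓]
12^10 ≡ 25 (mod 31)  [q = 3: ≢ 1 ✓]
12^6 ≡ 2 (mod 31)  [q = 5: ≢ 1 ✓]
Every test exponent gives a nontrivial residue, hence 12 generates the full group.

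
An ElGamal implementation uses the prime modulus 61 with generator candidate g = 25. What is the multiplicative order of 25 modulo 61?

Since 25 ∈ (Z/61Z)^×, its order divides φ(61) = 61 − 1 = 60 = 2^2 · 3 · 5.
Divisors of 60: 1, 2, 3, 4, 5, 6, 10, 12, 15, 20, 30, 60.
Test each divisor d:
25^1 ≡ 25 (mod 61)
25^2 ≡ 15 (mod 61)
25^3 ≡ 9 (mod 61)
25^4 ≡ 42 (mod 61)
25^5 ≡ 13 (mod 61)
25^6 ≡ 20 (mod 61)
25^10 ≡ 47 (mod 61)
25^12 ≡ 34 (mod 61)
25^15 ≡ 1 (mod 61) ✓
So ord_61(25) = 15.

15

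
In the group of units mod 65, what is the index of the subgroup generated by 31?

12

ord(31) | φ(65) = φ(5·13) = (5−1)·(13−1) = 4·12 = 48 = 2^4 · 3.
Divisors of 48: 1, 2, 3, 4, 6, 8, 12, 16, 24, 48.
Check 31^d mod 65 for each divisor in increasing order:
31^1 ≡ 31 (mod 65)
31^2 ≡ 51 (mod 65)
31^3 ≡ 21 (mod 65)
31^4 ≡ 1 (mod 65) ✓
Thus |⟨31⟩| = ord(31) = 4.
Index = |(Z/65Z)^×| / |⟨31⟩| = 48 / 4 = 12.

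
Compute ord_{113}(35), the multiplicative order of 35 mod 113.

16

Since 35 ∈ (Z/113Z)^×, its order divides φ(113) = 113 − 1 = 112 = 2^4 · 7.
Divisors of 112: 1, 2, 4, 7, 8, 14, 16, 28, 56, 112.
Compute 35^d (mod 113) for the divisors d until we hit 1:
35^1 ≡ 35
35^2 ≡ 95
35^4 ≡ 98
35^7 ≡ 71
35^8 ≡ 112
35^14 ≡ 69
35^16 ≡ 1
Hence ord(35) = 16.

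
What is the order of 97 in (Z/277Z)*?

By Lagrange's theorem, ord_277(97) divides φ(277) = 277 − 1 = 276 = 2^2 · 3 · 23.
Divisors of 276: 1, 2, 3, 4, 6, 12, 23, 46, 69, 92, 138, 276.
Test each divisor d:
97^1 ≡ 97 (mod 277)
97^2 ≡ 268 (mod 277)
97^3 ≡ 235 (mod 277)
97^4 ≡ 81 (mod 277)
97^6 ≡ 102 (mod 277)
97^12 ≡ 155 (mod 277)
97^23 ≡ 182 (mod 277)
97^46 ≡ 161 (mod 277)
97^69 ≡ 217 (mod 277)
97^92 ≡ 160 (mod 277)
97^138 ≡ 276 (mod 277)
97^276 ≡ 1 (mod 277) ✓
The smallest such exponent is 276, so the order of 97 is 276.

276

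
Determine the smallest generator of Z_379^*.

2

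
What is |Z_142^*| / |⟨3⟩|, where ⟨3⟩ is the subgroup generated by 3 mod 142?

2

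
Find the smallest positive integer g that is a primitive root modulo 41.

6

φ(41) = 41 − 1 = 40 = 2^3 · 5.
g is a primitive root iff g^(40/q) ≢ 1 (mod 41) for each prime q ∈ {2, 5}.
g = 2: 2^20 ≡ 1 — hits 1, so not a primitive root.
g = 3: 3^20 ≡ 40; 3^8 ≡ 1 — hits 1, so not a primitive root.
g = 4: 4^20 ≡ 1 — hits 1, so not a primitive root.
g = 5: 5^20 ≡ 1 — hits 1, so not a primitive root.
g = 6: 6^20 ≡ 40; 6^8 ≡ 10 — none is 1, so 6 is a primitive root.
So 6 is the smallest generator of (Z/41Z)^×.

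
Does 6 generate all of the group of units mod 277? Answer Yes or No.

Yes

φ(277) = 277 − 1 = 276 = 2^2 · 3 · 23.
It suffices to check that the order of 6 is not a proper divisor of 276: compute 6^(276/q) for q ∈ {2, 3, 23}.
6^138 ≡ 276 (mod 277)  [q = 2: ≢ 1 ✓]
6^92 ≡ 160 (mod 277)  [q = 3: ≢ 1 ✓]
6^12 ≡ 273 (mod 277)  [q = 23: ≢ 1 ✓]
Every test exponent gives a nontrivial residue, hence 6 generates the full group.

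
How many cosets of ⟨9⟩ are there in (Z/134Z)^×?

6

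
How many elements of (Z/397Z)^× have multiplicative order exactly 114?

0

φ(397) = 397 − 1 = 396 = 2^2 · 3^2 · 11.
(Z/397Z)^× is cyclic (|G| = 396); a cyclic group of order m has exactly φ(d) elements of each order d | m, and none otherwise.
114 does not divide 396, so no element of (Z/397Z)^× has order 114.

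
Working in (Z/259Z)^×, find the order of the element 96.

36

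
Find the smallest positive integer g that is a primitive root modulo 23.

φ(23) = 23 − 1 = 22 = 2 · 11.
g is a primitive root iff g^(22/q) ≢ 1 (mod 23) for each prime q ∈ {2, 11}.
g = 2: 2^11 ≡ 1 — hits 1, so not a primitive root.
g = 3: 3^11 ≡ 1 — hits 1, so not a primitive root.
g = 4: 4^11 ≡ 1 — hits 1, so not a primitive root.
g = 5: 5^11 ≡ 22; 5^2 ≡ 2 — none is 1, so 5 is a primitive root.
Hence the least primitive root of 23 is 5.

5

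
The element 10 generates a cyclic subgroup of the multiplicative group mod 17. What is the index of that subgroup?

1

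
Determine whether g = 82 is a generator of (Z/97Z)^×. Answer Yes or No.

φ(97) = 97 − 1 = 96 = 2^5 · 3.
82 is a primitive root mod 97 iff 82^(φ(97)/q) ≢ 1 for every prime q | φ(97), i.e. q ∈ {2, 3}.
82^48 ≡ 96 (mod 97)  [q = 2: ≢ 1 ✓]
82^32 ≡ 61 (mod 97)  [q = 3: ≢ 1 ✓]
None equal 1, so ord_97(82) = 96: 82 is a primitive root.

Yes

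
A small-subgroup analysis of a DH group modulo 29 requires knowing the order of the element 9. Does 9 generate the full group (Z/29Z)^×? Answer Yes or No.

No

φ(29) = 29 − 1 = 28 = 2^2 · 7.
9 is a primitive root mod 29 iff 9^(φ(29)/q) ≢ 1 for every prime q | φ(29), i.e. q ∈ {2, 7}.
9^14 ≡ 1 (mod 29)  [q = 2: ≡ 1 ✗]
9^4 ≡ 7 (mod 29)  [q = 7: ≢ 1 ✓]
The check at q = 2 fails, so 9 generates a proper subgroup.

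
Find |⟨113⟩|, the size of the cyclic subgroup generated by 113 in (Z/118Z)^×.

Since 113 ∈ (Z/118Z)^×, its order divides φ(118) = φ(2)·φ(59) = 1·58 = 58 = 2 · 29.
Divisors of 58: 1, 2, 29, 58.
Compute 113^d (mod 118) for the divisors d until we hit 1:
113^1 ≡ 113 (mod 118)
113^2 ≡ 25 (mod 118)
113^29 ≡ 117 (mod 118)
113^58 ≡ 1 (mod 118) ✓
Therefore the multiplicative order of 113 modulo 118 is 58.

58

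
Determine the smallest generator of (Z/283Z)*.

φ(283) = 283 − 1 = 282 = 2 · 3 · 47.
Test candidates g = 2, 3, … against the prime factors q ∈ {2, 3, 47} of φ(283): g is a generator iff g^(282/q) ≢ 1 for every such q.
g = 2: 2^141 ≡ 282; 2^94 ≡ 1 — hits 1, so not a primitive root.
g = 3: 3^141 ≡ 282; 3^94 ≡ 238; 3^6 ≡ 163 — none is 1, so 3 is a primitive root.
The smallest primitive root modulo 283 is 3.

3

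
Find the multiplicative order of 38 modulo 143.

10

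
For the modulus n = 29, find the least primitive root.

φ(29) = 29 − 1 = 28 = 2^2 · 7.
g is a primitive root iff g^(28/q) ≢ 1 (mod 29) for each prime q ∈ {2, 7}.
g = 2: 2^14 ≡ 28; 2^4 ≡ 16 — none is 1, so 2 is a primitive root.
Hence the least primitive root of 29 is 2.

2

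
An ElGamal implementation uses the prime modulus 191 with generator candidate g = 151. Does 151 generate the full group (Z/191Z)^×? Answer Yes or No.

Yes

φ(191) = 191 − 1 = 190 = 2 · 5 · 19.
151 is a primitive root mod 191 iff 151^(φ(191)/q) ≢ 1 for every prime q | φ(191), i.e. q ∈ {2, 5, 19}.
151^95 ≡ 190 (mod 191)  [q = 2: ≢ 1 ✓]
151^38 ≡ 184 (mod 191)  [q = 5: ≢ 1 ✓]
151^10 ≡ 154 (mod 191)  [q = 19: ≢ 1 ✓]
All checks pass, so 151 has order 190 and is a primitive root modulo 191.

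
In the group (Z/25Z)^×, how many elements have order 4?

2

φ(25) = φ(5^2) = 5·(5−1) = 20 = 2^2 · 5.
(Z/25Z)^× is cyclic (|G| = 20); a cyclic group of order m has exactly φ(d) elements of each order d | m, and none otherwise.
4 = 2^2 divides 20, and φ(4) = 2.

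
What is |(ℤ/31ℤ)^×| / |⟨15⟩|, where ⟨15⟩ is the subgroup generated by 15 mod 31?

3

The order of 15 must divide φ(31) = 31 − 1 = 30 = 2 · 3 · 5.
Divisors of 30: 1, 2, 3, 5, 6, 10, 15, 30.
Compute 15^d (mod 31) for the divisors d until we hit 1:
15^1 ≡ 15 (mod 31)
15^2 ≡ 8 (mod 31)
15^3 ≡ 27 (mod 31)
15^5 ≡ 30 (mod 31)
15^6 ≡ 16 (mod 31)
15^10 ≡ 1 (mod 31) ✓
Thus |⟨15⟩| = ord(15) = 10.
The index is φ(31) / ord(15) = 30 / 10 = 3.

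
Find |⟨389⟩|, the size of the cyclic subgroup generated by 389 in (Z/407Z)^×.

180

By Lagrange's theorem, ord_407(389) divides φ(407) = φ(11·37) = (11−1)·(37−1) = 10·36 = 360 = 2^3 · 3^2 · 5.
Divisors of 360: 1, 2, 3, 4, 5, 6, 8, 9, 10, 12, 15, 18, 20, 24, 30, 36, 40, 45, 60, 72, 90, 120, 180, 360.
Check 389^d mod 407 for each divisor in increasing order:
389^1 ≡ 389 (mod 407)
389^2 ≡ 324 (mod 407)
389^3 ≡ 273 (mod 407)
389^4 ≡ 377 (mod 407)
389^5 ≡ 133 (mod 407)
389^6 ≡ 48 (mod 407)
389^8 ≡ 86 (mod 407)
389^9 ≡ 80 (mod 407)
389^10 ≡ 188 (mod 407)
389^12 ≡ 269 (mod 407)
389^15 ≡ 177 (mod 407)
389^18 ≡ 295 (mod 407)
389^20 ≡ 342 (mod 407)
389^24 ≡ 322 (mod 407)
389^30 ≡ 397 (mod 407)
389^36 ≡ 334 (mod 407)
389^40 ≡ 155 (mod 407)
389^45 ≡ 265 (mod 407)
389^60 ≡ 100 (mod 407)
389^72 ≡ 38 (mod 407)
389^90 ≡ 221 (mod 407)
389^120 ≡ 232 (mod 407)
389^180 ≡ 1 (mod 407) ✓
Therefore the multiplicative order of 389 modulo 407 is 180.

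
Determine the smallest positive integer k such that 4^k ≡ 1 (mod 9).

3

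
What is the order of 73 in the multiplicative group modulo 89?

22

Since 73 ∈ (Z/89Z)^×, its order divides φ(89) = 89 − 1 = 88 = 2^3 · 11.
Divisors of 88: 1, 2, 4, 8, 11, 22, 44, 88.
Test each divisor d:
73^1 ≡ 73 (mod 89)
73^2 ≡ 78 (mod 89)
73^4 ≡ 32 (mod 89)
73^8 ≡ 45 (mod 89)
73^11 ≡ 88 (mod 89)
73^22 ≡ 1 (mod 89) ✓
The smallest such exponent is 22, so the order of 73 is 22.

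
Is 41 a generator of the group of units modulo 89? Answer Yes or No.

Yes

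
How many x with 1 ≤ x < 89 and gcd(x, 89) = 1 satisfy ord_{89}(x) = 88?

40

φ(89) = 89 − 1 = 88 = 2^3 · 11.
Since (Z/89Z)^× is cyclic of order 88, the number of elements of order d is φ(d) when d | 88 and 0 otherwise.
88 = 2^3 · 11 divides 88, and φ(88) = 40.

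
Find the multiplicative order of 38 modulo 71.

ord(38) | φ(71) = 71 − 1 = 70 = 2 · 5 · 7.
Divisors of 70: 1, 2, 5, 7, 10, 14, 35, 70.
Check 38^d mod 71 for each divisor in increasing order:
38^1 ≡ 38 (mod 71)
38^2 ≡ 24 (mod 71)
38^5 ≡ 20 (mod 71)
38^7 ≡ 54 (mod 71)
38^10 ≡ 45 (mod 71)
38^14 ≡ 5 (mod 71)
38^35 ≡ 1 (mod 71) ✓
Hence ord(38) = 35.

35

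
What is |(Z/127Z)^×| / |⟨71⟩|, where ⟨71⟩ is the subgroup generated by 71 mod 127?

2

The order of 71 must divide φ(127) = 127 − 1 = 126 = 2 · 3^2 · 7.
Divisors of 126: 1, 2, 3, 6, 7, 9, 14, 18, 21, 42, 63, 126.
Evaluate successive powers at the divisors of 126:
71^1 ≡ 71
71^2 ≡ 88
71^3 ≡ 25
71^6 ≡ 117
71^7 ≡ 52
71^9 ≡ 4
71^14 ≡ 37
71^18 ≡ 16
71^21 ≡ 19
71^42 ≡ 107
71^63 ≡ 1
The order of 71 is 63, so the subgroup it generates has 63 elements.
Index = |(Z/127Z)^×| / |⟨71⟩| = 126 / 63 = 2.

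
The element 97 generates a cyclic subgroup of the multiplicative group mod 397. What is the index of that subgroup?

4

The order of 97 must divide φ(397) = 397 − 1 = 396 = 2^2 · 3^2 · 11.
Divisors of 396: 1, 2, 3, 4, 6, 9, 11, 12, 18, 22, 33, 36, 44, 66, 99, 132, 198, 396.
Compute 97^d (mod 397) for the divisors d until we hit 1:
97^1 ≡ 97 (mod 397)
97^2 ≡ 278 (mod 397)
97^3 ≡ 367 (mod 397)
97^4 ≡ 266 (mod 397)
97^6 ≡ 106 (mod 397)
97^9 ≡ 393 (mod 397)
97^11 ≡ 79 (mod 397)
97^12 ≡ 120 (mod 397)
97^18 ≡ 16 (mod 397)
97^22 ≡ 286 (mod 397)
97^33 ≡ 362 (mod 397)
97^36 ≡ 256 (mod 397)
97^44 ≡ 14 (mod 397)
97^66 ≡ 34 (mod 397)
97^99 ≡ 1 (mod 397) ✓
Thus |⟨97⟩| = ord(97) = 99.
Index = |(Z/397Z)^×| / |⟨97⟩| = 396 / 99 = 4.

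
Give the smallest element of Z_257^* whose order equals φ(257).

φ(257) = 257 − 1 = 256 = 2^8.
g is a primitive root iff g^(256/q) ≢ 1 (mod 257) for each prime q ∈ {2}.
g = 2: 2^128 ≡ 1 — hits 1, so not a primitive root.
g = 3: 3^128 ≡ 256 — none is 1, so 3 is a primitive root.
Hence the least primitive root of 257 is 3.

3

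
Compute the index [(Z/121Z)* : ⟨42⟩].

2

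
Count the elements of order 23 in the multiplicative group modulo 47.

22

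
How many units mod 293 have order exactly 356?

φ(293) = 293 − 1 = 292 = 2^2 · 73.
(Z/293Z)^× is cyclic (|G| = 292); a cyclic group of order m has exactly φ(d) elements of each order d | m, and none otherwise.
Since 356 ∤ 292, the count is 0.

0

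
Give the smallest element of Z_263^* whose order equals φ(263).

5

φ(263) = 263 − 1 = 262 = 2 · 131.
g is a primitive root iff g^(262/q) ≢ 1 (mod 263) for each prime q ∈ {2, 131}.
g = 2: 2^131 ≡ 1 — hits 1, so not a primitive root.
g = 3: 3^131 ≡ 1 — hits 1, so not a primitive root.
g = 4: 4^131 ≡ 1 — hits 1, so not a primitive root.
g = 5: 5^131 ≡ 262; 5^2 ≡ 25 — none is 1, so 5 is a primitive root.
So 5 is the smallest generator of (Z/263Z)^×.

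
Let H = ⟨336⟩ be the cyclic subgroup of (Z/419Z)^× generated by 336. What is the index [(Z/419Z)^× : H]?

2

Since 336 ∈ (Z/419Z)^×, its order divides φ(419) = 419 − 1 = 418 = 2 · 11 · 19.
Divisors of 418: 1, 2, 11, 19, 22, 38, 209, 418.
Evaluate successive powers at the divisors of 418:
336^1 ≡ 336 (mod 419)
336^2 ≡ 185 (mod 419)
336^11 ≡ 60 (mod 419)
336^19 ≡ 13 (mod 419)
336^22 ≡ 248 (mod 419)
336^38 ≡ 169 (mod 419)
336^209 ≡ 1 (mod 419) ✓
Thus |⟨336⟩| = ord(336) = 209.
[(Z/419Z)^× : ⟨336⟩] = 418/209 = 2.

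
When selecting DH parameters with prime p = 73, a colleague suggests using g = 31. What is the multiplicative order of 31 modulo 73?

72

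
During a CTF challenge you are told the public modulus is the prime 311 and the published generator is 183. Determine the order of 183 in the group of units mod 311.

310

The order of 183 must divide φ(311) = 311 − 1 = 310 = 2 · 5 · 31.
Divisors of 310: 1, 2, 5, 10, 31, 62, 155, 310.
Evaluate successive powers at the divisors of 310:
183^1 ≡ 183
183^2 ≡ 212
183^5 ≡ 46
183^10 ≡ 250
183^31 ≡ 259
183^62 ≡ 216
183^155 ≡ 310
183^310 ≡ 1
The smallest such exponent is 310, so the order of 183 is 310.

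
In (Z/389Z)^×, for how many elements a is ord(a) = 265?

0

φ(389) = 389 − 1 = 388 = 2^2 · 97.
(Z/389Z)^× is cyclic (|G| = 388); a cyclic group of order m has exactly φ(d) elements of each order d | m, and none otherwise.
265 does not divide 388, so no element of (Z/389Z)^× has order 265.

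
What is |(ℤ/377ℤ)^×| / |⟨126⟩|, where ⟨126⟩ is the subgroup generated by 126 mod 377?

The order of 126 must divide φ(377) = φ(13·29) = (13−1)·(29−1) = 12·28 = 336 = 2^4 · 3 · 7.
Divisors of 336: 1, 2, 3, 4, 6, 7, 8, 12, 14, 16, 21, 24, 28, 42, 48, 56, 84, 112, 168, 336.
Test each divisor d:
126^1 ≡ 126 (mod 377)
126^2 ≡ 42 (mod 377)
126^3 ≡ 14 (mod 377)
126^4 ≡ 256 (mod 377)
126^6 ≡ 196 (mod 377)
126^7 ≡ 191 (mod 377)
126^8 ≡ 315 (mod 377)
126^12 ≡ 339 (mod 377)
126^14 ≡ 289 (mod 377)
126^16 ≡ 74 (mod 377)
126^21 ≡ 157 (mod 377)
126^24 ≡ 313 (mod 377)
126^28 ≡ 204 (mod 377)
126^42 ≡ 144 (mod 377)
126^48 ≡ 326 (mod 377)
126^56 ≡ 146 (mod 377)
126^84 ≡ 1 (mod 377) ✓
The order of 126 is 84, so the subgroup it generates has 84 elements.
The index is φ(377) / ord(126) = 336 / 84 = 4.

4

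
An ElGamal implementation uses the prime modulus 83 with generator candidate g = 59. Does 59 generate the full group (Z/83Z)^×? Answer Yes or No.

No

φ(83) = 83 − 1 = 82 = 2 · 41.
It suffices to check that the order of 59 is not a proper divisor of 82: compute 59^(82/q) for q ∈ {2, 41}.
59^41 ≡ 1 (mod 83)  [q = 2: ≡ 1 ✗]
59^2 ≡ 78 (mod 83)  [q = 41: ≢ 1 ✓]
The check at q = 2 fails, so 59 generates a proper subgroup.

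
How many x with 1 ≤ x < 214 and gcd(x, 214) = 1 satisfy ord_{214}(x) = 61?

0

φ(214) = φ(2)·φ(107) = 1·106 = 106 = 2 · 53.
(Z/214Z)^× is cyclic (|G| = 106); a cyclic group of order m has exactly φ(d) elements of each order d | m, and none otherwise.
Here 106 is not a multiple of 61, so there are no elements of order 61.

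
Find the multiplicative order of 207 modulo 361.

171

The order of 207 must divide φ(361) = φ(19^2) = 19·(19−1) = 342 = 2 · 3^2 · 19.
Divisors of 342: 1, 2, 3, 6, 9, 18, 19, 38, 57, 114, 171, 342.
Check 207^d mod 361 for each divisor in increasing order:
207^1 ≡ 207
207^2 ≡ 251
207^3 ≡ 334
207^6 ≡ 7
207^9 ≡ 172
207^18 ≡ 343
207^19 ≡ 245
207^38 ≡ 99
207^57 ≡ 68
207^114 ≡ 292
207^171 ≡ 1
Hence ord(207) = 171.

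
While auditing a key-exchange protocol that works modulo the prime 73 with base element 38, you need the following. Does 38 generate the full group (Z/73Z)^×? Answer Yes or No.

No

φ(73) = 73 − 1 = 72 = 2^3 · 3^2.
An element g generates (Z/73Z)^× iff g^(72/q) ≢ 1 (mod 73) for each prime q ∈ {2, 3}.
38^36 ≡ 1 (mod 73)  [q = 2: ≡ 1 ✗]
38^24 ≡ 8 (mod 73)  [q = 3: ≢ 1 ✓]
38^36 ≡ 1 shows ord(38) | 36, strictly less than φ(73); not a primitive root.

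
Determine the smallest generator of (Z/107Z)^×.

2

φ(107) = 107 − 1 = 106 = 2 · 53.
g is a primitive root iff g^(106/q) ≢ 1 (mod 107) for each prime q ∈ {2, 53}.
g = 2: 2^53 ≡ 106; 2^2 ≡ 4 — none is 1, so 2 is a primitive root.
Hence the least primitive root of 107 is 2.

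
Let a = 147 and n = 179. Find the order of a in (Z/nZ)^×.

89

By Lagrange's theorem, ord_179(147) divides φ(179) = 179 − 1 = 178 = 2 · 89.
Divisors of 178: 1, 2, 89, 178.
Evaluate successive powers at the divisors of 178:
147^1 ≡ 147
147^2 ≡ 129
147^89 ≡ 1
The smallest such exponent is 89, so the order of 147 is 89.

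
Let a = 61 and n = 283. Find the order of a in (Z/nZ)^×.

47

By Lagrange's theorem, ord_283(61) divides φ(283) = 283 − 1 = 282 = 2 · 3 · 47.
Divisors of 282: 1, 2, 3, 6, 47, 94, 141, 282.
Evaluate successive powers at the divisors of 282:
61^1 ≡ 61
61^2 ≡ 42
61^3 ≡ 15
61^6 ≡ 225
61^47 ≡ 1
Therefore the multiplicative order of 61 modulo 283 is 47.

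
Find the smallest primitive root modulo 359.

7

φ(359) = 359 − 1 = 358 = 2 · 179.
g is a primitive root iff g^(358/q) ≢ 1 (mod 359) for each prime q ∈ {2, 179}.
g = 2: 2^179 ≡ 1 — hits 1, so not a primitive root.
g = 3: 3^179 ≡ 1 — hits 1, so not a primitive root.
g = 4: 4^179 ≡ 1 — hits 1, so not a primitive root.
g = 5: 5^179 ≡ 1 — hits 1, so not a primitive root.
g = 6: 6^179 ≡ 1 — hits 1, so not a primitive root.
g = 7: 7^179 ≡ 358; 7^2 ≡ 49 — none is 1, so 7 is a primitive root.
So 7 is the smallest generator of (Z/359Z)^×.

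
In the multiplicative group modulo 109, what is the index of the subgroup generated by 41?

9

By Lagrange's theorem, ord_109(41) divides φ(109) = 109 − 1 = 108 = 2^2 · 3^3.
Divisors of 108: 1, 2, 3, 4, 6, 9, 12, 18, 27, 36, 54, 108.
Check 41^d mod 109 for each divisor in increasing order:
41^1 ≡ 41 (mod 109)
41^2 ≡ 46 (mod 109)
41^3 ≡ 33 (mod 109)
41^4 ≡ 45 (mod 109)
41^6 ≡ 108 (mod 109)
41^9 ≡ 76 (mod 109)
41^12 ≡ 1 (mod 109) ✓
Thus |⟨41⟩| = ord(41) = 12.
[(Z/109Z)^× : ⟨41⟩] = 108/12 = 9.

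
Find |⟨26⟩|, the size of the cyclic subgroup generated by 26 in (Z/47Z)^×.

By Lagrange's theorem, ord_47(26) divides φ(47) = 47 − 1 = 46 = 2 · 23.
Divisors of 46: 1, 2, 23, 46.
Compute 26^d (mod 47) for the divisors d until we hit 1:
26^1 ≡ 26 (mod 47)
26^2 ≡ 18 (mod 47)
26^23 ≡ 46 (mod 47)
26^46 ≡ 1 (mod 47) ✓
Therefore the multiplicative order of 26 modulo 47 is 46.

46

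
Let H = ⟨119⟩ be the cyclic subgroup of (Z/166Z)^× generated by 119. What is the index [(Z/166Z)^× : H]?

2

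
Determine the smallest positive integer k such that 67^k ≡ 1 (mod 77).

3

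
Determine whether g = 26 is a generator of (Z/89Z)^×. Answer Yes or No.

φ(89) = 89 − 1 = 88 = 2^3 · 11.
Test 26^(88/q) mod 89 for each prime factor q of 88:
26^44 ≡ 88 (mod 89)  [q = 2: ≢ 1 ✓]
26^8 ≡ 8 (mod 89)  [q = 11: ≢ 1 ✓]
All checks pass, so 26 has order 88 and is a primitive root modulo 89.

Yes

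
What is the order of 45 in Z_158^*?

39

The order of 45 must divide φ(158) = φ(2)·φ(79) = 1·78 = 78 = 2 · 3 · 13.
Divisors of 78: 1, 2, 3, 6, 13, 26, 39, 78.
Compute 45^d (mod 158) for the divisors d until we hit 1:
45^1 ≡ 45 (mod 158)
45^2 ≡ 129 (mod 158)
45^3 ≡ 117 (mod 158)
45^6 ≡ 101 (mod 158)
45^13 ≡ 55 (mod 158)
45^26 ≡ 23 (mod 158)
45^39 ≡ 1 (mod 158) ✓
So ord_158(45) = 39.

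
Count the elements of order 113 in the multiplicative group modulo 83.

φ(83) = 83 − 1 = 82 = 2 · 41.
Since (Z/83Z)^× is cyclic of order 82, the number of elements of order d is φ(d) when d | 82 and 0 otherwise.
Here 82 is not a multiple of 113, so there are no elements of order 113.

0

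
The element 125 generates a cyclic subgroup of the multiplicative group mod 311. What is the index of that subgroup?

Since 125 ∈ (Z/311Z)^×, its order divides φ(311) = 311 − 1 = 310 = 2 · 5 · 31.
Divisors of 310: 1, 2, 5, 10, 31, 62, 155, 310.
Evaluate successive powers at the divisors of 310:
125^1 ≡ 125
125^2 ≡ 75
125^5 ≡ 265
125^10 ≡ 250
125^31 ≡ 216
125^62 ≡ 6
125^155 ≡ 1
Thus |⟨125⟩| = ord(125) = 155.
[(Z/311Z)^× : ⟨125⟩] = 310/155 = 2.

2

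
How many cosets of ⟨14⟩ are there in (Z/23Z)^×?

1

The order of 14 must divide φ(23) = 23 − 1 = 22 = 2 · 11.
Divisors of 22: 1, 2, 11, 22.
Evaluate successive powers at the divisors of 22:
14^1 ≡ 14 (mod 23)
14^2 ≡ 12 (mod 23)
14^11 ≡ 22 (mod 23)
14^22 ≡ 1 (mod 23) ✓
The order of 14 is 22, so the subgroup it generates has 22 elements.
The index is φ(23) / ord(14) = 22 / 22 = 1.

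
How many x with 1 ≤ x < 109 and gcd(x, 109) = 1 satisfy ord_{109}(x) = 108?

36

φ(109) = 109 − 1 = 108 = 2^2 · 3^3.
In a cyclic group of order 108, there are φ(d) elements of order d for each divisor d of 108, and zero for non-divisors.
108 = 2^2 · 3^3 divides 108, and φ(108) = 36.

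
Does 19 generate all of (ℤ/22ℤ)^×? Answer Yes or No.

Yes

φ(22) = φ(2)·φ(11) = 1·10 = 10 = 2 · 5.
An element g generates (Z/22Z)^× iff g^(10/q) ≢ 1 (mod 22) for each prime q ∈ {2, 5}.
19^5 ≡ 21 (mod 22)  [q = 2: ≢ 1 ✓]
19^2 ≡ 9 (mod 22)  [q = 5: ≢ 1 ✓]
None equal 1, so ord_22(19) = 10: 19 is a primitive root.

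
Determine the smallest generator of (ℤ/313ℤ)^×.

10

φ(313) = 313 − 1 = 312 = 2^3 · 3 · 13.
g is a primitive root iff g^(312/q) ≢ 1 (mod 313) for each prime q ∈ {2, 3, 13}.
g = 2: 2^156 ≡ 1 — hits 1, so not a primitive root.
g = 3: 3^156 ≡ 1 — hits 1, so not a primitive root.
g = 4: 4^156 ≡ 1 — hits 1, so not a primitive root.
g = 5: 5^156 ≡ 312; 5^104 ≡ 1 — hits 1, so not a primitive root.
g = 6: 6^156 ≡ 1 — hits 1, so not a primitive root.
g = 7: 7^156 ≡ 312; 7^104 ≡ 1 — hits 1, so not a primitive root.
g = 8: 8^156 ≡ 1 — hits 1, so not a primitive root.
g = 9: 9^156 ≡ 1 — hits 1, so not a primitive root.
g = 10: 10^156 ≡ 312; 10^104 ≡ 214; 10^24 ≡ 103 — none is 1, so 10 is a primitive root.
So 10 is the smallest generator of (Z/313Z)^×.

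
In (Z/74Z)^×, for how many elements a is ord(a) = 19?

φ(74) = φ(2)·φ(37) = 1·36 = 36 = 2^2 · 3^2.
Since (Z/74Z)^× is cyclic of order 36, the number of elements of order d is φ(d) when d | 36 and 0 otherwise.
Since 19 ∤ 36, the count is 0.

0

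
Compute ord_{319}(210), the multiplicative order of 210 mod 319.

Since 210 ∈ (Z/319Z)^×, its order divides φ(319) = φ(11·29) = (11−1)·(29−1) = 10·28 = 280 = 2^3 · 5 · 7.
Divisors of 280: 1, 2, 4, 5, 7, 8, 10, 14, 20, 28, 35, 40, 56, 70, 140, 280.
Test each divisor d:
210^1 ≡ 210 (mod 319)
210^2 ≡ 78 (mod 319)
210^4 ≡ 23 (mod 319)
210^5 ≡ 45 (mod 319)
210^7 ≡ 1 (mod 319) ✓
Therefore the multiplicative order of 210 modulo 319 is 7.

7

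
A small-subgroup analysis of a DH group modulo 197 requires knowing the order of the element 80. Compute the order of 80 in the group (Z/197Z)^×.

The order of 80 must divide φ(197) = 197 − 1 = 196 = 2^2 · 7^2.
Divisors of 196: 1, 2, 4, 7, 14, 28, 49, 98, 196.
Compute 80^d (mod 197) for the divisors d until we hit 1:
80^1 ≡ 80 (mod 197)
80^2 ≡ 96 (mod 197)
80^4 ≡ 154 (mod 197)
80^7 ≡ 129 (mod 197)
80^14 ≡ 93 (mod 197)
80^28 ≡ 178 (mod 197)
80^49 ≡ 183 (mod 197)
80^98 ≡ 196 (mod 197)
80^196 ≡ 1 (mod 197) ✓
Hence ord(80) = 196.

196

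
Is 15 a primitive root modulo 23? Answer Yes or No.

φ(23) = 23 − 1 = 22 = 2 · 11.
Test 15^(22/q) mod 23 for each prime factor q of 22:
15^11 ≡ 22 (mod 23)  [q = 2: ≢ 1 ✓]
15^2 ≡ 18 (mod 23)  [q = 11: ≢ 1 ✓]
Every test exponent gives a nontrivial residue, hence 15 generates the full group.

Yes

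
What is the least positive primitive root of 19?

φ(19) = 19 − 1 = 18 = 2 · 3^2.
Test candidates g = 2, 3, … against the prime factors q ∈ {2, 3} of φ(19): g is a generator iff g^(18/q) ≢ 1 for every such q.
g = 2: 2^9 ≡ 18; 2^6 ≡ 7 — none is 1, so 2 is a primitive root.
The smallest primitive root modulo 19 is 2.

2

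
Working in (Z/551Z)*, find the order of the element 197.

21

The order of 197 must divide φ(551) = φ(19·29) = (19−1)·(29−1) = 18·28 = 504 = 2^3 · 3^2 · 7.
Divisors of 504: 1, 2, 3, 4, 6, 7, 8, 9, 12, 14, 18, 21, 24, 28, 36, 42, 56, 63, 72, 84, 126, 168, 252, 504.
Check 197^d mod 551 for each divisor in increasing order:
197^1 ≡ 197 (mod 551)
197^2 ≡ 239 (mod 551)
197^3 ≡ 248 (mod 551)
197^4 ≡ 368 (mod 551)
197^6 ≡ 343 (mod 551)
197^7 ≡ 349 (mod 551)
197^8 ≡ 429 (mod 551)
197^9 ≡ 210 (mod 551)
197^12 ≡ 286 (mod 551)
197^14 ≡ 30 (mod 551)
197^18 ≡ 20 (mod 551)
197^21 ≡ 1 (mod 551) ✓
Hence ord(197) = 21.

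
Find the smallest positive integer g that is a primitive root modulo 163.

2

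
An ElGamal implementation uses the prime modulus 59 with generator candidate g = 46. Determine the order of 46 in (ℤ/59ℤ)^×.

29

By Lagrange's theorem, ord_59(46) divides φ(59) = 59 − 1 = 58 = 2 · 29.
Divisors of 58: 1, 2, 29, 58.
Evaluate successive powers at the divisors of 58:
46^1 ≡ 46 (mod 59)
46^2 ≡ 51 (mod 59)
46^29 ≡ 1 (mod 59) ✓
Therefore the multiplicative order of 46 modulo 59 is 29.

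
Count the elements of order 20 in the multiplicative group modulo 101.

8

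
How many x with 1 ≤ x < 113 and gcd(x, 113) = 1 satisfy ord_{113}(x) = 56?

φ(113) = 113 − 1 = 112 = 2^4 · 7.
Since (Z/113Z)^× is cyclic of order 112, the number of elements of order d is φ(d) when d | 112 and 0 otherwise.
56 = 2^3 · 7 divides 112, and φ(56) = 24.

24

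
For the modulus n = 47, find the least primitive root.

5

φ(47) = 47 − 1 = 46 = 2 · 23.
Test candidates g = 2, 3, … against the prime factors q ∈ {2, 23} of φ(47): g is a generator iff g^(46/q) ≢ 1 for every such q.
g = 2: 2^23 ≡ 1 — hits 1, so not a primitive root.
g = 3: 3^23 ≡ 1 — hits 1, so not a primitive root.
g = 4: 4^23 ≡ 1 — hits 1, so not a primitive root.
g = 5: 5^23 ≡ 46; 5^2 ≡ 25 — none is 1, so 5 is a primitive root.
The smallest primitive root modulo 47 is 5.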